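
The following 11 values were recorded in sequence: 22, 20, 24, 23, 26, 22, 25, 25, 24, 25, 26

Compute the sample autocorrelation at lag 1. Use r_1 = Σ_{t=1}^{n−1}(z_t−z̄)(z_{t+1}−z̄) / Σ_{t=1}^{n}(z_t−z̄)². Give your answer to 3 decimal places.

0.073

Mean z̄ = (22 + 20 + 24 + 23 + 26 + 22 + 25 + 25 + 24 + 25 + 26)/11 = 23.8182
Numerator Σ_{t=1}^{10}(z_t−z̄)(z_{t+1}−z̄) = 2.6033
Denominator Σ(z_t−z̄)² = 35.6364
r_1 = 2.6033 / 35.6364 = 0.073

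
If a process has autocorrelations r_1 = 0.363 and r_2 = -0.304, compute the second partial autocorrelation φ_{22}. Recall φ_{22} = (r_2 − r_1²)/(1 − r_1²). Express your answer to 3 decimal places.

-0.502

φ_{22} = (r_2 − r_1²) / (1 − r_1²)
r_1² = (0.363)² = 0.131769
Numerator = -0.304 − 0.1318 = -0.4358; denominator = 1 − 0.1318 = 0.8682
φ_{22} = -0.4358 / 0.8682 = -0.502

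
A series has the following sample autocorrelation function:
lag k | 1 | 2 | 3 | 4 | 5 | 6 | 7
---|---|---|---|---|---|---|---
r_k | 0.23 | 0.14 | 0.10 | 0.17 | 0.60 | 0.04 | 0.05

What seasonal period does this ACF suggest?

5

The largest autocorrelation is r_5 = 0.60; the remaining lags stay at or below 0.23. The elevated value at lag 1 (0.23), dropping to 0.14 at lag 2, reflects decaying short-term dependence rather than seasonality.
The dominant spike at lag 5 indicates a seasonal period of 5.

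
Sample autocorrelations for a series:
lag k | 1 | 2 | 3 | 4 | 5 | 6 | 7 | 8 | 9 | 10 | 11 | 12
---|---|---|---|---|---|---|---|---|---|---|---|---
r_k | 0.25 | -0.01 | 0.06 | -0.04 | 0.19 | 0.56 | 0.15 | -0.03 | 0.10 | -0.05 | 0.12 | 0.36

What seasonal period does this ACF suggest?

The largest autocorrelation is r_6 = 0.56, with a weaker echo at lag 12 (0.36); the remaining lags stay at or below 0.25.
The dominant spike at lag 6 indicates a seasonal period of 6.

6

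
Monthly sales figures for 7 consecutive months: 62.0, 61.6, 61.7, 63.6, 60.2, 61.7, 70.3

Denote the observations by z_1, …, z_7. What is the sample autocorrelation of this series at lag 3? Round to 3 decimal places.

Mean z̄ = (62.0 + 61.6 + 61.7 + 63.6 + 60.2 + 61.7 + 70.3)/7 = 63.0143
Deviations from mean: -1.0143, -1.4143, -1.3143, 0.5857, -2.8143, -1.3143, 7.2857
Numerator Σ_{t=1}^{4}(z_t−z̄)(z_{t+3}−z̄) = 9.3808
Denominator Σ(z_t−z̄)² = 67.8286
r_3 = 9.3808 / 67.8286 = 0.138

0.138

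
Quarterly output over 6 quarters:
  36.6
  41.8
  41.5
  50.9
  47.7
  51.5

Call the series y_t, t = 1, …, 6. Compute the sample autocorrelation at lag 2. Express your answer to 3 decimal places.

Mean ȳ = (36.6 + 41.8 + 41.5 + 50.9 + 47.7 + 51.5)/6 = 45.0000
Σ(y_t−ȳ)(y_{t+2}−ȳ) = (29.4000) + (-18.8800) + (-9.4500) + (38.3500) = 39.4200
Denominator Σ(y_t−ȳ)² = 177.4000
r_2 = 39.4200 / 177.4000 = 0.222

0.222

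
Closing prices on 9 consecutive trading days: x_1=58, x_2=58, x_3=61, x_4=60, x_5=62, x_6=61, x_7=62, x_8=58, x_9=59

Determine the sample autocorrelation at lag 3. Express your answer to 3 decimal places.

Mean x̄ = (58 + 58 + 61 + 60 + 62 + 61 + 62 + 58 + 59)/9 = 59.8889
Σ(x_t−x̄)(x_{t+3}−x̄) = (-0.2099) + (-3.9877) + (1.2346) + (0.2346) + (-3.9877) + (-0.9877) = -7.7037
Denominator Σ(x_t−x̄)² = 22.8889
r_3 = -7.7037 / 22.8889 = -0.337

-0.337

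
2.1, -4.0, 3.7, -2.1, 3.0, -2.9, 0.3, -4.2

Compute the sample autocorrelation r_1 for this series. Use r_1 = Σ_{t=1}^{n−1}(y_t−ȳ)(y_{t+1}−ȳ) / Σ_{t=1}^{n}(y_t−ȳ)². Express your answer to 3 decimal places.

-0.690

Mean ȳ = (2.1 − 4.0 + 3.7 − 2.1 + 3.0 − 2.9 + 0.3 − 4.2)/8 = -0.5125
Deviations from mean: 2.6125, -3.4875, 4.2125, -1.5875, 3.5125, -2.3875, 0.8125, -3.6875
Numerator Σ_{t=1}^{7}(y_t−ȳ)(y_{t+1}−ȳ) = -49.3877
Denominator Σ(y_t−ȳ)² = 71.5488
r_1 = -49.3877 / 71.5488 = -0.690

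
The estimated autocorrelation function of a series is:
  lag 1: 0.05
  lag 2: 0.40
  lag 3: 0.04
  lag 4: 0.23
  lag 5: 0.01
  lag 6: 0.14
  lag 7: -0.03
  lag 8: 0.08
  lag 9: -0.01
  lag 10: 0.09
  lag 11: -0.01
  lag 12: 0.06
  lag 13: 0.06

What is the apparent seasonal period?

2

The largest autocorrelation is r_2 = 0.40, with a weaker echo at lag 4 (0.23); the remaining lags stay at or below 0.14.
The dominant spike at lag 2 indicates a seasonal period of 2.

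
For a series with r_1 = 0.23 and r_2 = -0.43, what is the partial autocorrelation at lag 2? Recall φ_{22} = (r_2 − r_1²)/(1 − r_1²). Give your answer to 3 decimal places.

-0.510

φ_{22} = (r_2 − r_1²) / (1 − r_1²)
r_1² = (0.23)² = 0.0529
Numerator = -0.43 − 0.0529 = -0.4829; denominator = 1 − 0.0529 = 0.9471
φ_{22} = -0.4829 / 0.9471 = -0.510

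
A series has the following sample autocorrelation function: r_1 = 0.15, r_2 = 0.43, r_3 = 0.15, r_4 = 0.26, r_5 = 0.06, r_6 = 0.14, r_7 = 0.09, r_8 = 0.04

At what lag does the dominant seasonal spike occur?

The largest autocorrelation is r_2 = 0.43, with a weaker echo at lag 4 (0.26); the remaining lags stay at or below 0.15.
The dominant spike at lag 2 indicates a seasonal period of 2.

2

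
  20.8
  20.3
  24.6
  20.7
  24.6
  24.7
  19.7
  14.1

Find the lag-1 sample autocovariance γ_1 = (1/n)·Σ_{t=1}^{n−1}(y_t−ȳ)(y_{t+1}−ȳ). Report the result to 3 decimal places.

1.412

Mean ȳ = (20.8 + 20.3 + 24.6 + 20.7 + 24.6 + 24.7 + 19.7 + 14.1)/8 = 21.1875
Deviations: -0.3875, -0.8875, 3.4125, -0.4875, 3.4125, 3.5125, -1.4875, -7.0875
Σ_{t=1}^{7}(y_t−ȳ)(y_{t+1}−ȳ) = 11.2923
γ_1 = 11.2923 / 8 = 1.412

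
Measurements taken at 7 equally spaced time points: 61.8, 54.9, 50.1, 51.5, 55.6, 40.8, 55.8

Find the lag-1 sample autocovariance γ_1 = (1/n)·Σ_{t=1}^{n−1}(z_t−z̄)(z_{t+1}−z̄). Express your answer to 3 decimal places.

Mean z̄ = (61.8 + 54.9 + 50.1 + 51.5 + 55.6 + 40.8 + 55.8)/7 = 52.9286
Deviations: 8.8714, 1.9714, -2.8286, -1.4286, 2.6714, -12.1286, 2.8714
Σ_{t=1}^{6}(z_t−z̄)(z_{t+1}−z̄) = -55.0894
γ_1 = -55.0894 / 7 = -7.870

-7.870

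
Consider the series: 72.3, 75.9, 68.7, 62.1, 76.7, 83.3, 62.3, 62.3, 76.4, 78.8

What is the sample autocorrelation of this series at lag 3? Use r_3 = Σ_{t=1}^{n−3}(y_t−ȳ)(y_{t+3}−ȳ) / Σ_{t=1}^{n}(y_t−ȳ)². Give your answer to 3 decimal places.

Mean ȳ = (72.3 + 75.9 + 68.7 + 62.1 + 76.7 + 83.3 + 62.3 + 62.3 + 76.4 + 78.8)/10 = 71.8800
Σ(y_t−ȳ)(y_{t+3}−ȳ) = (-4.1076) + (19.3764) + (-36.3156) + (93.6924) + (-46.1756) + (51.6184) + (-66.2936) = 11.7948
Denominator Σ(y_t−ȳ)² = 527.6160
r_3 = 11.7948 / 527.6160 = 0.022

0.022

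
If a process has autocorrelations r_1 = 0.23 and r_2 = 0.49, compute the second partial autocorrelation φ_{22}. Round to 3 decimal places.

0.462

φ_{22} = (r_2 − r_1²) / (1 − r_1²)
r_1² = (0.23)² = 0.0529
Numerator = 0.49 − 0.0529 = 0.4371; denominator = 1 − 0.0529 = 0.9471
φ_{22} = 0.4371 / 0.9471 = 0.462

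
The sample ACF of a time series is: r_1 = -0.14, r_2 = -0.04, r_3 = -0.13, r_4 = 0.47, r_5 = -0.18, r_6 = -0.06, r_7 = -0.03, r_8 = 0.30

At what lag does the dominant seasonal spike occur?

The largest autocorrelation is r_4 = 0.47, with a weaker echo at lag 8 (0.30); the remaining lags stay at or below -0.03.
The dominant spike at lag 4 indicates a seasonal period of 4.

4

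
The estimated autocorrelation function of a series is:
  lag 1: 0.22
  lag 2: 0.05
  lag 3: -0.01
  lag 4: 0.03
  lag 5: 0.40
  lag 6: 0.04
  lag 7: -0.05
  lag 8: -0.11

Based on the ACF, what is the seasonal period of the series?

5

The largest autocorrelation is r_5 = 0.40; the remaining lags stay at or below 0.22. The elevated value at lag 1 (0.22), dropping to 0.05 at lag 2, reflects decaying short-term dependence rather than seasonality.
The dominant spike at lag 5 indicates a seasonal period of 5.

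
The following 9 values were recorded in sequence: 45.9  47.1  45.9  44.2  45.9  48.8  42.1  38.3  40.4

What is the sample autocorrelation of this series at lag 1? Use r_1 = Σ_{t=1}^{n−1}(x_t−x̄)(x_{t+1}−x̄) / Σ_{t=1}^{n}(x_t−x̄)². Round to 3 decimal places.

Mean x̄ = (45.9 + 47.1 + 45.9 + 44.2 + 45.9 + 48.8 + 42.1 + 38.3 + 40.4)/9 = 44.2889
Numerator Σ_{t=1}^{8}(x_t−x̄)(x_{t+1}−x̄) = 42.5643
Denominator Σ(x_t−x̄)² = 91.8289
r_1 = 42.5643 / 91.8289 = 0.464

0.464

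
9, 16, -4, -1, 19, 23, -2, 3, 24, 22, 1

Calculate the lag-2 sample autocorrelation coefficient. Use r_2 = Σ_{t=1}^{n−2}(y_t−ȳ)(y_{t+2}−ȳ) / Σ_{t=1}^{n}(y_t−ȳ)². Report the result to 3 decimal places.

-0.737

Mean ȳ = (9 + 16 − 4 − 1 + 19 + 23 − 2 + 3 + 24 + 22 + 1)/11 = 10.0000
Numerator Σ_{t=1}^{9}(y_t−ȳ)(y_{t+2}−ȳ) = -898.0000
Denominator Σ(y_t−ȳ)² = 1218.0000
r_2 = -898.0000 / 1218.0000 = -0.737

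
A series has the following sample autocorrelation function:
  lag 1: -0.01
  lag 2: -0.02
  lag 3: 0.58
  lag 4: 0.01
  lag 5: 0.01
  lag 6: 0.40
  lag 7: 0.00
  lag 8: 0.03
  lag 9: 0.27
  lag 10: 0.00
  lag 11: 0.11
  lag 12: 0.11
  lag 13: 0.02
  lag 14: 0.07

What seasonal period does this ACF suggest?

The largest autocorrelation is r_3 = 0.58, with weaker echoes at lags 6 (0.40) and 9 (0.27); the remaining lags stay at or below 0.11.
The dominant spike at lag 3 indicates a seasonal period of 3.

3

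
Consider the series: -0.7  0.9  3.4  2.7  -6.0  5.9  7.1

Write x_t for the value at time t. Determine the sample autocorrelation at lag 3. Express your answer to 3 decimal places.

Mean x̄ = (-0.7 + 0.9 + 3.4 + 2.7 − 6.0 + 5.9 + 7.1)/7 = 1.9000
Deviations from mean: -2.6000, -1.0000, 1.5000, 0.8000, -7.9000, 4.0000, 5.2000
Σ(x_t−x̄)(x_{t+3}−x̄) = (-2.0800) + (7.9000) + (6.0000) + (4.1600) = 15.9800
Denominator Σ(x_t−x̄)² = 116.1000
r_3 = 15.9800 / 116.1000 = 0.138

0.138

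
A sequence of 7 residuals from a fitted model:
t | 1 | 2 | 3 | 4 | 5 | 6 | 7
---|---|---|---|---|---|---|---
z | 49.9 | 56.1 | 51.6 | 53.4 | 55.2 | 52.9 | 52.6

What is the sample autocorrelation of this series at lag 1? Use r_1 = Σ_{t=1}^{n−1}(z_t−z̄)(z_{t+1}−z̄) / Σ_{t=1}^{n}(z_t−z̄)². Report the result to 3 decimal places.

-0.542

Mean z̄ = (49.9 + 56.1 + 51.6 + 53.4 + 55.2 + 52.9 + 52.6)/7 = 53.1000
Deviations from mean: -3.2000, 3.0000, -1.5000, 0.3000, 2.1000, -0.2000, -0.5000
Σ(z_t−z̄)(z_{t+1}−z̄) = (-9.6000) + (-4.5000) + (-0.4500) + (0.6300) + (-0.4200) + (0.1000) = -14.2400
Denominator Σ(z_t−z̄)² = 26.2800
r_1 = -14.2400 / 26.2800 = -0.542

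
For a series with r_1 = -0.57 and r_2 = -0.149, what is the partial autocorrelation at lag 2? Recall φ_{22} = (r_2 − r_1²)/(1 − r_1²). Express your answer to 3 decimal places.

-0.702

φ_{22} = (r_2 − r_1²) / (1 − r_1²)
r_1² = (-0.57)² = 0.3249
Numerator = -0.149 − 0.3249 = -0.4739; denominator = 1 − 0.3249 = 0.6751
φ_{22} = -0.4739 / 0.6751 = -0.702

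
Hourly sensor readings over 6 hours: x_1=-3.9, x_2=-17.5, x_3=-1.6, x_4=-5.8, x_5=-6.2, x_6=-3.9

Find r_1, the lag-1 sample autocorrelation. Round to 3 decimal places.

Mean x̄ = (-3.9 − 17.5 − 1.6 − 5.8 − 6.2 − 3.9)/6 = -6.4833
Deviations from mean: 2.5833, -11.0167, 4.8833, 0.6833, 0.2833, 2.5833
Σ(x_t−x̄)(x_{t+1}−x̄) = (-28.4597) + (-53.7981) + (3.3369) + (0.1936) + (0.7319) = -77.9953
Denominator Σ(x_t−x̄)² = 159.1083
r_1 = -77.9953 / 159.1083 = -0.490

-0.490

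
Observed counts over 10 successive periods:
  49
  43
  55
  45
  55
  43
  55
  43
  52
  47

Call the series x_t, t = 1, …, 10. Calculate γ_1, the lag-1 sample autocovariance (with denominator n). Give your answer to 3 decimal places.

Mean x̄ = (49 + 43 + 55 + 45 + 55 + 43 + 55 + 43 + 52 + 47)/10 = 48.7000
Σ_{t=1}^{9}(x_t−x̄)(x_{t+1}−x̄) = -216.3900
γ_1 = -216.3900 / 10 = -21.639

-21.639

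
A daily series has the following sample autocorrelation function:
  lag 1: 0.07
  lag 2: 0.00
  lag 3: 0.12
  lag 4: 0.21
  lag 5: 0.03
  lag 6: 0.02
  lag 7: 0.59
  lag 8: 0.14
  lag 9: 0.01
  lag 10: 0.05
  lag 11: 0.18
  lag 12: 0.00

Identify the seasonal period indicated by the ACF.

7

The largest autocorrelation is r_7 = 0.59; the remaining lags stay at or below 0.21.
The dominant spike at lag 7 indicates a seasonal period of 7.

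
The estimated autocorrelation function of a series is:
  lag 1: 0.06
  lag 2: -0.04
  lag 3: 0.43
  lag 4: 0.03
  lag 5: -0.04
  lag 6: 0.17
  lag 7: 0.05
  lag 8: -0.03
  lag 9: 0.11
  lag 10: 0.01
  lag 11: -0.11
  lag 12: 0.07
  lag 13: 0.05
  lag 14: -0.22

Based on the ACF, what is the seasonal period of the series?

The largest autocorrelation is r_3 = 0.43, with a weaker echo at lag 6 (0.17); the remaining lags stay at or below 0.11.
The dominant spike at lag 3 indicates a seasonal period of 3.

3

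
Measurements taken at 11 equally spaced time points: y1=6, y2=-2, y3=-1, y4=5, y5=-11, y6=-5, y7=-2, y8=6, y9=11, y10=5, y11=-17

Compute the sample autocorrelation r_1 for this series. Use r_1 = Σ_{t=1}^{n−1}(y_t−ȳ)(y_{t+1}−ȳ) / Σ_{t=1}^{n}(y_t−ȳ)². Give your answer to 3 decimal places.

Mean ȳ = (6 − 2 − 1 + 5 − 11 − 5 − 2 + 6 + 11 + 5 − 17)/11 = -0.4545
Numerator Σ_{t=1}^{10}(y_t−ȳ)(y_{t+1}−ȳ) = 21.5207
Denominator Σ(y_t−ȳ)² = 684.7273
r_1 = 21.5207 / 684.7273 = 0.031

0.031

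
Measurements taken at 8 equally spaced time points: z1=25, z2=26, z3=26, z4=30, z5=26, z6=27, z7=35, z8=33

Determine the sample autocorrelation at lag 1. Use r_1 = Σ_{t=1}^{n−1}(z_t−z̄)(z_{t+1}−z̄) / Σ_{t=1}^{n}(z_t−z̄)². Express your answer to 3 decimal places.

0.314

Mean z̄ = (25 + 26 + 26 + 30 + 26 + 27 + 35 + 33)/8 = 28.5000
Σ(z_t−z̄)(z_{t+1}−z̄) = (8.7500) + (6.2500) + (-3.7500) + (-3.7500) + (3.7500) + (-9.7500) + (29.2500) = 30.7500
Denominator Σ(z_t−z̄)² = 98.0000
r_1 = 30.7500 / 98.0000 = 0.314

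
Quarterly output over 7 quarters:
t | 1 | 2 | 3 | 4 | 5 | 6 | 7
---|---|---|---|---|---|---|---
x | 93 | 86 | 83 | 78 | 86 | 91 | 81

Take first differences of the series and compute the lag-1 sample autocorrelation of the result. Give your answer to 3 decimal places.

First differences Δx: -7, -3, -5, 8, 5, -10
Mean of differences = -2.0000
Numerator Σ(Δx_t−Δx̄)(Δx_{t+1}−Δx̄) = -8.0000
Denominator Σ(Δx_t−Δx̄)² = 248.0000
r_1(Δx) = -8.0000 / 248.0000 = -0.032

-0.032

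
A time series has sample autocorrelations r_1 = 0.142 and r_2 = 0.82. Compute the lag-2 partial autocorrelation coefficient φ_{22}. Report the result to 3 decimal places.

0.816

φ_{22} = (r_2 − r_1²) / (1 − r_1²)
r_1² = (0.142)² = 0.020164
Numerator = 0.82 − 0.0202 = 0.7998; denominator = 1 − 0.0202 = 0.9798
φ_{22} = 0.7998 / 0.9798 = 0.816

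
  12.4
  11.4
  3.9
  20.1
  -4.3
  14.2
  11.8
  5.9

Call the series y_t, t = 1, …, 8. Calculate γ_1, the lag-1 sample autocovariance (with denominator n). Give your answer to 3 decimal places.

-34.137

Mean ȳ = (12.4 + 11.4 + 3.9 + 20.1 − 4.3 + 14.2 + 11.8 + 5.9)/8 = 9.4250
Σ_{t=1}^{7}(y_t−ȳ)(y_{t+1}−ȳ) = -273.0981
γ_1 = -273.0981 / 8 = -34.137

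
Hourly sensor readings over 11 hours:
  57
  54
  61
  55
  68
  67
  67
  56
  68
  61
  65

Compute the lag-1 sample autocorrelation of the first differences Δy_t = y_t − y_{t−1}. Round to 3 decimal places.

First differences Δy: -3, 7, -6, 13, -1, 0, -11, 12, -7, 4
Mean of differences = 0.8000
Numerator Σ(Δy_t−Δȳ)(Δy_{t+1}−Δȳ) = -404.2400
Denominator Σ(Δy_t−Δȳ)² = 587.6000
r_1(Δy) = -404.2400 / 587.6000 = -0.688

-0.688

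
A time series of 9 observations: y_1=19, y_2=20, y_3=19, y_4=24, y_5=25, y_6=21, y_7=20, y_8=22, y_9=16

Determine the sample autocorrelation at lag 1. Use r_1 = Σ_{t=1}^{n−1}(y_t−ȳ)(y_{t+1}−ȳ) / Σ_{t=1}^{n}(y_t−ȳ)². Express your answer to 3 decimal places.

0.087

Mean ȳ = (19 + 20 + 19 + 24 + 25 + 21 + 20 + 22 + 16)/9 = 20.6667
Numerator Σ_{t=1}^{8}(y_t−ȳ)(y_{t+1}−ȳ) = 5.2222
Denominator Σ(y_t−ȳ)² = 60.0000
r_1 = 5.2222 / 60.0000 = 0.087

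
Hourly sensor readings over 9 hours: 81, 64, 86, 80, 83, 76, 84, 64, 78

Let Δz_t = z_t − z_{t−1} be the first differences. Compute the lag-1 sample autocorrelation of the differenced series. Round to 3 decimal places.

-0.682

First differences Δz: -17, 22, -6, 3, -7, 8, -20, 14
Mean of differences = -0.3750
Numerator Σ(Δz_t−Δz̄)(Δz_{t+1}−Δz̄) = -1041.1406
Denominator Σ(Δz_t−Δz̄)² = 1525.8750
r_1(Δz) = -1041.1406 / 1525.8750 = -0.682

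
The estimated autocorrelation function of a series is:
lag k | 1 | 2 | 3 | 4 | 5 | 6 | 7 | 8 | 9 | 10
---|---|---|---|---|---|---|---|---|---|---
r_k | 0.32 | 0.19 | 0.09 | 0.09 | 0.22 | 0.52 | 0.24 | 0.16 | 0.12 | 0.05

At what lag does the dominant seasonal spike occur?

6

The largest autocorrelation is r_6 = 0.52; the remaining lags stay at or below 0.32. The elevated value at lag 1 (0.32), dropping to 0.19 at lag 2, reflects decaying short-term dependence rather than seasonality.
The dominant spike at lag 6 indicates a seasonal period of 6.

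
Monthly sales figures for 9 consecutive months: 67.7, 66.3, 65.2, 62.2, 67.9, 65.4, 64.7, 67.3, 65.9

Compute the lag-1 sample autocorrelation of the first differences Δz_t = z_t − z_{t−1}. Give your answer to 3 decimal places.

First differences Δz: -1.4, -1.1, -3.0, 5.7, -2.5, -0.7, 2.6, -1.4
Mean of differences = -0.2250
Numerator Σ(Δz_t−Δz̄)(Δz_{t+1}−Δz̄) = -30.0456
Denominator Σ(Δz_t−Δz̄)² = 59.7150
r_1(Δz) = -30.0456 / 59.7150 = -0.503

-0.503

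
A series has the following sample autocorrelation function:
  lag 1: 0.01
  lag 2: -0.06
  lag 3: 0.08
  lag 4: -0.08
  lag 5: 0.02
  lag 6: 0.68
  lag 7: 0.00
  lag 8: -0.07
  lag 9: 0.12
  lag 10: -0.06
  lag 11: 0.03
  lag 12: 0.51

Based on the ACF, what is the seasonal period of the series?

The largest autocorrelation is r_6 = 0.68, with a weaker echo at lag 12 (0.51); the remaining lags stay at or below 0.12.
The dominant spike at lag 6 indicates a seasonal period of 6.

6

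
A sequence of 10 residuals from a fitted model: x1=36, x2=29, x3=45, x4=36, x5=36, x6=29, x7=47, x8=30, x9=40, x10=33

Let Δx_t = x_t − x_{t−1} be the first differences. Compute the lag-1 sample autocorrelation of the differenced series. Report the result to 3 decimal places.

-0.773

First differences Δx: -7, 16, -9, 0, -7, 18, -17, 10, -7
Mean of differences = -0.3333
Numerator Σ(Δx_t−Δx̄)(Δx_{t+1}−Δx̄) = -924.4444
Denominator Σ(Δx_t−Δx̄)² = 1196.0000
r_1(Δx) = -924.4444 / 1196.0000 = -0.773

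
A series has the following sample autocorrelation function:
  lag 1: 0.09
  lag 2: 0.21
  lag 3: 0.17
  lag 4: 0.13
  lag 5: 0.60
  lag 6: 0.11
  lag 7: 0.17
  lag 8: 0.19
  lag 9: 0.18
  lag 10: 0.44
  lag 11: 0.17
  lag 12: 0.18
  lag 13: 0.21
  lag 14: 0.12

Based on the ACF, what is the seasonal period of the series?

5

The largest autocorrelation is r_5 = 0.60, with a weaker echo at lag 10 (0.44); the remaining lags stay at or below 0.21.
The dominant spike at lag 5 indicates a seasonal period of 5.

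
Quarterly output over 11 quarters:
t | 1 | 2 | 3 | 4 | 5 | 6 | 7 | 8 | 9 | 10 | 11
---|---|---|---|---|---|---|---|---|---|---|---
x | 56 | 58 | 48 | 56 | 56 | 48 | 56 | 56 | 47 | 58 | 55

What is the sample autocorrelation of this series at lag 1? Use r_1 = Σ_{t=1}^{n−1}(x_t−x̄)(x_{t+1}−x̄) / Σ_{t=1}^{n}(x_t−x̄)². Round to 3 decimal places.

-0.471

Mean x̄ = (56 + 58 + 48 + 56 + 56 + 48 + 56 + 56 + 47 + 58 + 55)/11 = 54.0000
Numerator Σ_{t=1}^{10}(x_t−x̄)(x_{t+1}−x̄) = -82.0000
Denominator Σ(x_t−x̄)² = 174.0000
r_1 = -82.0000 / 174.0000 = -0.471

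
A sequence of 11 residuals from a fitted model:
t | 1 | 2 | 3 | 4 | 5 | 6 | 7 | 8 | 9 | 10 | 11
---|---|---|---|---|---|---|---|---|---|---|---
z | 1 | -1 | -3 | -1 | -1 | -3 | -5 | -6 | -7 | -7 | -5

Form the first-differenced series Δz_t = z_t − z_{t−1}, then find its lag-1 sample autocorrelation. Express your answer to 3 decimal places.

0.136

First differences Δz: -2, -2, 2, 0, -2, -2, -1, -1, 0, 2
Mean of differences = -0.6000
Numerator Σ(Δz_t−Δz̄)(Δz_{t+1}−Δz̄) = 3.0400
Denominator Σ(Δz_t−Δz̄)² = 22.4000
r_1(Δz) = 3.0400 / 22.4000 = 0.136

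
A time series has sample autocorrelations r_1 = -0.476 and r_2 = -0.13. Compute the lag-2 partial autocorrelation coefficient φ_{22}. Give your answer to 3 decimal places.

φ_{22} = (r_2 − r_1²) / (1 − r_1²)
r_1² = (-0.476)² = 0.226576
Numerator = -0.13 − 0.2266 = -0.3566; denominator = 1 − 0.2266 = 0.7734
φ_{22} = -0.3566 / 0.7734 = -0.461

-0.461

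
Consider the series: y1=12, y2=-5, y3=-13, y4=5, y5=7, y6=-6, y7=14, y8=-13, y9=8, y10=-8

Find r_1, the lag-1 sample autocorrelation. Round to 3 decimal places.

Mean ȳ = (12 − 5 − 13 + 5 + 7 − 6 + 14 − 13 + 8 − 8)/10 = 0.1000
Numerator Σ_{t=1}^{9}(y_t−ȳ)(y_{t+1}−ȳ) = -500.7100
Denominator Σ(y_t−ȳ)² = 940.9000
r_1 = -500.7100 / 940.9000 = -0.532

-0.532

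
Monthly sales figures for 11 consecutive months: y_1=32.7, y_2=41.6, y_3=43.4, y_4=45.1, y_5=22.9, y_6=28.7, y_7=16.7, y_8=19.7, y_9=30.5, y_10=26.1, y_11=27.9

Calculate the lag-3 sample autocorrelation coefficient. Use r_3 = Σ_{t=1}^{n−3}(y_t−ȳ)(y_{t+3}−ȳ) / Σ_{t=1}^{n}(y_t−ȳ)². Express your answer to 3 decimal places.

-0.118

Mean ȳ = (32.7 + 41.6 + 43.4 + 45.1 + 22.9 + 28.7 + 16.7 + 19.7 + 30.5 + 26.1 + 27.9)/11 = 30.4818
Numerator Σ_{t=1}^{8}(y_t−ȳ)(y_{t+3}−ȳ) = -106.4137
Denominator Σ(y_t−ȳ)² = 901.8164
r_3 = -106.4137 / 901.8164 = -0.118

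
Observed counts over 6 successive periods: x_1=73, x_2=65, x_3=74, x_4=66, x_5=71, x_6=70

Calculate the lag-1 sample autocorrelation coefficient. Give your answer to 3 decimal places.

-0.833

Mean x̄ = (73 + 65 + 74 + 66 + 71 + 70)/6 = 69.8333
Deviations from mean: 3.1667, -4.8333, 4.1667, -3.8333, 1.1667, 0.1667
Σ(x_t−x̄)(x_{t+1}−x̄) = (-15.3056) + (-20.1389) + (-15.9722) + (-4.4722) + (0.1944) = -55.6944
Denominator Σ(x_t−x̄)² = 66.8333
r_1 = -55.6944 / 66.8333 = -0.833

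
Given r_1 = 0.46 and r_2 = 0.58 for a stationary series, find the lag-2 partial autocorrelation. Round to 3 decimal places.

0.467

φ_{22} = (r_2 − r_1²) / (1 − r_1²)
r_1² = (0.46)² = 0.2116
Numerator = 0.58 − 0.2116 = 0.3684; denominator = 1 − 0.2116 = 0.7884
φ_{22} = 0.3684 / 0.7884 = 0.467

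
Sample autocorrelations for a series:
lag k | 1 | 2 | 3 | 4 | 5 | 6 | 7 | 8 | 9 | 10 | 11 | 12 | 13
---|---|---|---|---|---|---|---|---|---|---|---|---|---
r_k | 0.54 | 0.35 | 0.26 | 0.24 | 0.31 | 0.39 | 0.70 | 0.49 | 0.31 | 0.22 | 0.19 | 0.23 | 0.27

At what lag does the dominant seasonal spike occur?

7

The largest autocorrelation is r_7 = 0.70; the remaining lags stay at or below 0.54. The elevated value at lag 1 (0.54), dropping to 0.35 at lag 2, reflects decaying short-term dependence rather than seasonality.
The dominant spike at lag 7 indicates a seasonal period of 7.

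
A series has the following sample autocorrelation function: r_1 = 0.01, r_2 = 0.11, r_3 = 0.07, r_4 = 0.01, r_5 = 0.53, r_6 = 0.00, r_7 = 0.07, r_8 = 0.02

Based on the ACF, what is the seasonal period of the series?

The largest autocorrelation is r_5 = 0.53; the remaining lags stay at or below 0.11.
The dominant spike at lag 5 indicates a seasonal period of 5.

5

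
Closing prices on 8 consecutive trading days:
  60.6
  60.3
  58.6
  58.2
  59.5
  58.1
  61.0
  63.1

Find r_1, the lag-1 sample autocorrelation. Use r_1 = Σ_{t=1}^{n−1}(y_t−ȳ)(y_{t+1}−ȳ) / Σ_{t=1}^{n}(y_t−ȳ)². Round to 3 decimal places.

Mean ȳ = (60.6 + 60.3 + 58.6 + 58.2 + 59.5 + 58.1 + 61.0 + 63.1)/8 = 59.9250
Deviations from mean: 0.6750, 0.3750, -1.3250, -1.7250, -0.4250, -1.8250, 1.0750, 3.1750
Σ(y_t−ȳ)(y_{t+1}−ȳ) = (0.2531) + (-0.4969) + (2.2856) + (0.7331) + (0.7756) + (-1.9619) + (3.4131) = 5.0019
Denominator Σ(y_t−ȳ)² = 20.0750
r_1 = 5.0019 / 20.0750 = 0.249

0.249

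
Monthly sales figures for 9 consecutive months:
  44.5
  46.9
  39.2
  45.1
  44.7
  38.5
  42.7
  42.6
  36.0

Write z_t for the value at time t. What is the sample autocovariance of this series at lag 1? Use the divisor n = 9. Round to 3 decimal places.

Mean z̄ = (44.5 + 46.9 + 39.2 + 45.1 + 44.7 + 38.5 + 42.7 + 42.6 + 36.0)/9 = 42.2444
Σ_{t=1}^{8}(z_t−z̄)(z_{t+1}−z̄) = -18.3131
γ_1 = -18.3131 / 9 = -2.035

-2.035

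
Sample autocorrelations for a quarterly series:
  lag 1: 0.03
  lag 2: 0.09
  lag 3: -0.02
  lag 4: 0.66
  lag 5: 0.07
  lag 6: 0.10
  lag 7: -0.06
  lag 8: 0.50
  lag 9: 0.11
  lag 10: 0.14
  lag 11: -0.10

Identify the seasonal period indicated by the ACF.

The largest autocorrelation is r_4 = 0.66, with a weaker echo at lag 8 (0.50); the remaining lags stay at or below 0.14.
The dominant spike at lag 4 indicates a seasonal period of 4.

4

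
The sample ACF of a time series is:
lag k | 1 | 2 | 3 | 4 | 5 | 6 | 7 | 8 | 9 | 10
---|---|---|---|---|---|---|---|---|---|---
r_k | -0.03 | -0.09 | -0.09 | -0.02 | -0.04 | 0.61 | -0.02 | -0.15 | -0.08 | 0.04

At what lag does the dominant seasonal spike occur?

6

The largest autocorrelation is r_6 = 0.61; the remaining lags stay at or below 0.04.
The dominant spike at lag 6 indicates a seasonal period of 6.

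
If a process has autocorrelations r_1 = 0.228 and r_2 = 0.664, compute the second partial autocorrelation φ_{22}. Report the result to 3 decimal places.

φ_{22} = (r_2 − r_1²) / (1 − r_1²)
r_1² = (0.228)² = 0.051984
Numerator = 0.664 − 0.0520 = 0.6120; denominator = 1 − 0.0520 = 0.9480
φ_{22} = 0.6120 / 0.9480 = 0.646

0.646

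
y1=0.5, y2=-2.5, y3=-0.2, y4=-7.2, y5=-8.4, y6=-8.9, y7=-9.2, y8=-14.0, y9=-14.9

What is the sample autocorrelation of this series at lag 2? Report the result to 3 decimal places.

Mean ȳ = (0.5 − 2.5 − 0.2 − 7.2 − 8.4 − 8.9 − 9.2 − 14.0 − 14.9)/9 = -7.2000
Numerator Σ_{t=1}^{7}(y_t−ȳ)(y_{t+2}−ȳ) = 74.8600
Denominator Σ(y_t−ȳ)² = 244.2400
r_2 = 74.8600 / 244.2400 = 0.307

0.307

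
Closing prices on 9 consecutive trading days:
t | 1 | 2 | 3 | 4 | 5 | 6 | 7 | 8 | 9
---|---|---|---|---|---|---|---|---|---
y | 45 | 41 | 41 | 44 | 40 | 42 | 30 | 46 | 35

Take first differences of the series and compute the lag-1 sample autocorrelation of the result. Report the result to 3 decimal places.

First differences Δy: -4, 0, 3, -4, 2, -12, 16, -11
Mean of differences = -1.2500
Numerator Σ(Δy_t−Δȳ)(Δy_{t+1}−Δȳ) = -407.3125
Denominator Σ(Δy_t−Δȳ)² = 553.5000
r_1(Δy) = -407.3125 / 553.5000 = -0.736

-0.736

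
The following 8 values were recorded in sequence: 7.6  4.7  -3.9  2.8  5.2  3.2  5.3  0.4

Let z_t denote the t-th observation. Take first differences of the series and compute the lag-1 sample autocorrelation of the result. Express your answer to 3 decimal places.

-0.230

First differences Δz: -2.9, -8.6, 6.7, 2.4, -2.0, 2.1, -4.9
Mean of differences = -1.0286
Numerator Σ(Δz_t−Δz̄)(Δz_{t+1}−Δz̄) = -36.3308
Denominator Σ(Δz_t−Δz̄)² = 158.0343
r_1(Δz) = -36.3308 / 158.0343 = -0.230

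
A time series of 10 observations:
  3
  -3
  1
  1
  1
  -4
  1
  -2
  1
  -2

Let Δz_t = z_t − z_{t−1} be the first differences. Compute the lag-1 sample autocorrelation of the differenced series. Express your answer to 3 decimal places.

First differences Δz: -6, 4, 0, 0, -5, 5, -3, 3, -3
Mean of differences = -0.5556
Numerator Σ(Δz_t−Δz̄)(Δz_{t+1}−Δz̄) = -80.0864
Denominator Σ(Δz_t−Δz̄)² = 126.2222
r_1(Δz) = -80.0864 / 126.2222 = -0.634

-0.634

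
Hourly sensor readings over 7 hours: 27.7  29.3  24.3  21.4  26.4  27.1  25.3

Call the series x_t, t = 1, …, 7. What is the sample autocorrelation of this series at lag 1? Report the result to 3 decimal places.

0.140

Mean x̄ = (27.7 + 29.3 + 24.3 + 21.4 + 26.4 + 27.1 + 25.3)/7 = 25.9286
Deviations from mean: 1.7714, 3.3714, -1.6286, -4.5286, 0.4714, 1.1714, -0.6286
Σ(x_t−x̄)(x_{t+1}−x̄) = (5.9722) + (-5.4906) + (7.3751) + (-2.1349) + (0.5522) + (-0.7363) = 5.5378
Denominator Σ(x_t−x̄)² = 39.6543
r_1 = 5.5378 / 39.6543 = 0.140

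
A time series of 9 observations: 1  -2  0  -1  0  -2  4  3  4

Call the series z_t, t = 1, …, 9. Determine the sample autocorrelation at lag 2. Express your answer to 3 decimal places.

0.264

Mean z̄ = (1 − 2 + 0 − 1 + 0 − 2 + 4 + 3 + 4)/9 = 0.7778
Numerator Σ_{t=1}^{7}(z_t−z̄)(z_{t+2}−z̄) = 12.0123
Denominator Σ(z_t−z̄)² = 45.5556
r_2 = 12.0123 / 45.5556 = 0.264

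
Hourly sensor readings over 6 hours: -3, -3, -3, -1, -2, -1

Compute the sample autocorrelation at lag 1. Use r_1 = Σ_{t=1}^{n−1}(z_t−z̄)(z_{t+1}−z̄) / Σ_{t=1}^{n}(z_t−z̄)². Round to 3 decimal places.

0.167

Mean z̄ = (-3 − 3 − 3 − 1 − 2 − 1)/6 = -2.1667
Σ(z_t−z̄)(z_{t+1}−z̄) = (0.6944) + (0.6944) + (-0.9722) + (0.1944) + (0.1944) = 0.8056
Denominator Σ(z_t−z̄)² = 4.8333
r_1 = 0.8056 / 4.8333 = 0.167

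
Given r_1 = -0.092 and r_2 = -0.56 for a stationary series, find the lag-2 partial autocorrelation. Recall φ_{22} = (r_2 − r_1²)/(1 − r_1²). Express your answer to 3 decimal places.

φ_{22} = (r_2 − r_1²) / (1 − r_1²)
r_1² = (-0.092)² = 0.008464
Numerator = -0.56 − 0.0085 = -0.5685; denominator = 1 − 0.0085 = 0.9915
φ_{22} = -0.5685 / 0.9915 = -0.573

-0.573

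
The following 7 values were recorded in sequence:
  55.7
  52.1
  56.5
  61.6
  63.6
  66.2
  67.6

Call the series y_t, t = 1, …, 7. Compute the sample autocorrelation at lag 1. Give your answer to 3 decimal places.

Mean ȳ = (55.7 + 52.1 + 56.5 + 61.6 + 63.6 + 66.2 + 67.6)/7 = 60.4714
Deviations from mean: -4.7714, -8.3714, -3.9714, 1.1286, 3.1286, 5.7286, 7.1286
Numerator Σ_{t=1}^{6}(y_t−ȳ)(y_{t+1}−ȳ) = 130.9978
Denominator Σ(y_t−ȳ)² = 203.3143
r_1 = 130.9978 / 203.3143 = 0.644

0.644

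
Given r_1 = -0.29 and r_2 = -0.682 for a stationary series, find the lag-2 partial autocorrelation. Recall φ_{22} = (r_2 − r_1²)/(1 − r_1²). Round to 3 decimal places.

φ_{22} = (r_2 − r_1²) / (1 − r_1²)
r_1² = (-0.29)² = 0.0841
Numerator = -0.682 − 0.0841 = -0.7661; denominator = 1 − 0.0841 = 0.9159
φ_{22} = -0.7661 / 0.9159 = -0.836

-0.836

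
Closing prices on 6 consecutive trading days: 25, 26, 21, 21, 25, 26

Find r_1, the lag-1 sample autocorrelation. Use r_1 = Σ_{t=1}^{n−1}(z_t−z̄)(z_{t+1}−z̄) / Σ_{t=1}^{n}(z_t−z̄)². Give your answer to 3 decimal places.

0.143

Mean z̄ = (25 + 26 + 21 + 21 + 25 + 26)/6 = 24.0000
Deviations from mean: 1.0000, 2.0000, -3.0000, -3.0000, 1.0000, 2.0000
Numerator Σ_{t=1}^{5}(z_t−z̄)(z_{t+1}−z̄) = 4.0000
Denominator Σ(z_t−z̄)² = 28.0000
r_1 = 4.0000 / 28.0000 = 0.143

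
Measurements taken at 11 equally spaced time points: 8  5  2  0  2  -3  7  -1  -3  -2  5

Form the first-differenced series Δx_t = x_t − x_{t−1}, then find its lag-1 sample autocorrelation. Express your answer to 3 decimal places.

First differences Δx: -3, -3, -2, 2, -5, 10, -8, -2, 1, 7
Mean of differences = -0.3000
Numerator Σ(Δx_t−Δx̄)(Δx_{t+1}−Δx̄) = -110.1900
Denominator Σ(Δx_t−Δx̄)² = 268.1000
r_1(Δx) = -110.1900 / 268.1000 = -0.411

-0.411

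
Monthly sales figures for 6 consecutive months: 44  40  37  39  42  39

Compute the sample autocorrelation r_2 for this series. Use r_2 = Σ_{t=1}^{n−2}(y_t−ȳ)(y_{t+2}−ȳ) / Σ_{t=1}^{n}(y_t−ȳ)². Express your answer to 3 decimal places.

-0.532

Mean ȳ = (44 + 40 + 37 + 39 + 42 + 39)/6 = 40.1667
Σ(y_t−ȳ)(y_{t+2}−ȳ) = (-12.1389) + (0.1944) + (-5.8056) + (1.3611) = -16.3889
Denominator Σ(y_t−ȳ)² = 30.8333
r_2 = -16.3889 / 30.8333 = -0.532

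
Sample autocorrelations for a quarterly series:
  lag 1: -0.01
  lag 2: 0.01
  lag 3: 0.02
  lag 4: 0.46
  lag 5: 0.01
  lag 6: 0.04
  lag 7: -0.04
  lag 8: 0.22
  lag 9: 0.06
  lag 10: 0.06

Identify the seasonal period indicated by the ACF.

4

The largest autocorrelation is r_4 = 0.46, with a weaker echo at lag 8 (0.22); the remaining lags stay at or below 0.06.
The dominant spike at lag 4 indicates a seasonal period of 4.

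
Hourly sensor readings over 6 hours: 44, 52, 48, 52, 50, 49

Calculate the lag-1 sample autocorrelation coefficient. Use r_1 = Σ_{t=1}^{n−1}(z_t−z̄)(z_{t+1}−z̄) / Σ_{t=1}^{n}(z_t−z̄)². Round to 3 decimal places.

-0.424

Mean z̄ = (44 + 52 + 48 + 52 + 50 + 49)/6 = 49.1667
Deviations from mean: -5.1667, 2.8333, -1.1667, 2.8333, 0.8333, -0.1667
Numerator Σ_{t=1}^{5}(z_t−z̄)(z_{t+1}−z̄) = -19.0278
Denominator Σ(z_t−z̄)² = 44.8333
r_1 = -19.0278 / 44.8333 = -0.424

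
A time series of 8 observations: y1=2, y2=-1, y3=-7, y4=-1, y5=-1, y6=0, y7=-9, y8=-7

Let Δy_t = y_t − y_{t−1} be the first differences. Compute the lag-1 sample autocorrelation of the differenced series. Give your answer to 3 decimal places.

First differences Δy: -3, -6, 6, 0, 1, -9, 2
Mean of differences = -1.2857
Numerator Σ(Δy_t−Δȳ)(Δy_{t+1}−Δȳ) = -56.9388
Denominator Σ(Δy_t−Δȳ)² = 155.4286
r_1(Δy) = -56.9388 / 155.4286 = -0.366

-0.366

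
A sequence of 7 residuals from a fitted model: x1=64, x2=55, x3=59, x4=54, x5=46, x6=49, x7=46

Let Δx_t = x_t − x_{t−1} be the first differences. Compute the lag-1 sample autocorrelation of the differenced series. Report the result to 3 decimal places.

First differences Δx: -9, 4, -5, -8, 3, -3
Mean of differences = -3.0000
Numerator Σ(Δx_t−Δx̄)(Δx_{t+1}−Δx̄) = -76.0000
Denominator Σ(Δx_t−Δx̄)² = 150.0000
r_1(Δx) = -76.0000 / 150.0000 = -0.507

-0.507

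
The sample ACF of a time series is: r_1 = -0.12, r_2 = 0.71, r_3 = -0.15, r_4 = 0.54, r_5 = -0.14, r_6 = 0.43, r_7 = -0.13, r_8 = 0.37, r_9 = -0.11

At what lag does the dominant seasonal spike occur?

2

The largest autocorrelation is r_2 = 0.71, with weaker echoes at lags 4 (0.54), 6 (0.43) and 8 (0.37); the remaining lags stay at or below -0.11.
The dominant spike at lag 2 indicates a seasonal period of 2.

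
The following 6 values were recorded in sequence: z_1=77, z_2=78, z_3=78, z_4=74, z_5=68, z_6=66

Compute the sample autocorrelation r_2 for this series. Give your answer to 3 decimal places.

Mean z̄ = (77 + 78 + 78 + 74 + 68 + 66)/6 = 73.5000
Deviations from mean: 3.5000, 4.5000, 4.5000, 0.5000, -5.5000, -7.5000
Σ(z_t−z̄)(z_{t+2}−z̄) = (15.7500) + (2.2500) + (-24.7500) + (-3.7500) = -10.5000
Denominator Σ(z_t−z̄)² = 139.5000
r_2 = -10.5000 / 139.5000 = -0.075

-0.075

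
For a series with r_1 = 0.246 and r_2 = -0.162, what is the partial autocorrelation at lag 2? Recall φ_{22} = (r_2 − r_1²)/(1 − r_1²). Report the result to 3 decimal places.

-0.237

φ_{22} = (r_2 − r_1²) / (1 − r_1²)
r_1² = (0.246)² = 0.060516
Numerator = -0.162 − 0.0605 = -0.2225; denominator = 1 − 0.0605 = 0.9395
φ_{22} = -0.2225 / 0.9395 = -0.237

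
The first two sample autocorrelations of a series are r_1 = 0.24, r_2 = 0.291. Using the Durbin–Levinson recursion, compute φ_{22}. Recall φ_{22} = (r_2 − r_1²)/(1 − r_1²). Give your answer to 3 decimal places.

φ_{22} = (r_2 − r_1²) / (1 − r_1²)
r_1² = (0.24)² = 0.0576
Numerator = 0.291 − 0.0576 = 0.2334; denominator = 1 − 0.0576 = 0.9424
φ_{22} = 0.2334 / 0.9424 = 0.248

0.248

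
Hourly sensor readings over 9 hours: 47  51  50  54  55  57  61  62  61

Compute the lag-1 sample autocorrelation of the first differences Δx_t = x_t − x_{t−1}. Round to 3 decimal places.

First differences Δx: 4, -1, 4, 1, 2, 4, 1, -1
Mean of differences = 1.7500
Numerator Σ(Δx_t−Δx̄)(Δx_{t+1}−Δx̄) = -13.3125
Denominator Σ(Δx_t−Δx̄)² = 31.5000
r_1(Δx) = -13.3125 / 31.5000 = -0.423

-0.423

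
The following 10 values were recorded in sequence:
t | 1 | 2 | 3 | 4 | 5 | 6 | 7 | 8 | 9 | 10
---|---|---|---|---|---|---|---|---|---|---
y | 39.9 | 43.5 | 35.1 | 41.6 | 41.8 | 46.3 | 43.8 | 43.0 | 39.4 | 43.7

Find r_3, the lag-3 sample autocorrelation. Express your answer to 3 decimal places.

-0.430

Mean ȳ = (39.9 + 43.5 + 35.1 + 41.6 + 41.8 + 46.3 + 43.8 + 43.0 + 39.4 + 43.7)/10 = 41.8100
Σ(y_t−ȳ)(y_{t+3}−ȳ) = (0.4011) + (-0.0169) + (-30.1279) + (-0.4179) + (-0.0119) + (-10.8209) + (3.7611) = -37.2333
Denominator Σ(y_t−ȳ)² = 86.4890
r_3 = -37.2333 / 86.4890 = -0.430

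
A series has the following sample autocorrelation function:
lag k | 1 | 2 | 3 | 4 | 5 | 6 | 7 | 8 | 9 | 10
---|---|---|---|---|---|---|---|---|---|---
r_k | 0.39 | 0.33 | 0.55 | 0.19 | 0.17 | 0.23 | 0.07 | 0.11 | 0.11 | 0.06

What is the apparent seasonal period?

3

The largest autocorrelation is r_3 = 0.55; the remaining lags stay at or below 0.39. The elevated value at lag 1 (0.39), dropping to 0.33 at lag 2, reflects decaying short-term dependence rather than seasonality.
The dominant spike at lag 3 indicates a seasonal period of 3.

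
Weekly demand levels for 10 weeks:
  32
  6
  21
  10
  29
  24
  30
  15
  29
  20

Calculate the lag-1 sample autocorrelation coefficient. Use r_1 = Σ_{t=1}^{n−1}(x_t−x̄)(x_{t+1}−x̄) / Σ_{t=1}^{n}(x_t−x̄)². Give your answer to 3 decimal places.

-0.431

Mean x̄ = (32 + 6 + 21 + 10 + 29 + 24 + 30 + 15 + 29 + 20)/10 = 21.6000
Numerator Σ_{t=1}^{9}(x_t−x̄)(x_{t+1}−x̄) = -309.9600
Denominator Σ(x_t−x̄)² = 718.4000
r_1 = -309.9600 / 718.4000 = -0.431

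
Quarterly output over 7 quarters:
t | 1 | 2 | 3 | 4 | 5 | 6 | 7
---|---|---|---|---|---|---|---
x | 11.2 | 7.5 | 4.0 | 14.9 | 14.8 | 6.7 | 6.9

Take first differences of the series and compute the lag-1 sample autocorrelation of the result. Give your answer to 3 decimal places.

-0.136

First differences Δx: -3.7, -3.5, 10.9, -0.1, -8.1, 0.2
Mean of differences = -0.7167
Numerator Σ(Δx_t−Δx̄)(Δx_{t+1}−Δx̄) = -28.1869
Denominator Σ(Δx_t−Δx̄)² = 207.3283
r_1(Δx) = -28.1869 / 207.3283 = -0.136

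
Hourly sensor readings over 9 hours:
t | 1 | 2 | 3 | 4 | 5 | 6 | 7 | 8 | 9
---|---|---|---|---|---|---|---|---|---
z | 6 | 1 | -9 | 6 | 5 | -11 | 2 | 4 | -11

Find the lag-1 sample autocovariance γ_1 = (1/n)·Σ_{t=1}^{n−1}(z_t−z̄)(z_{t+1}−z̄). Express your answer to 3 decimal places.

Mean z̄ = (6 + 1 − 9 + 6 + 5 − 11 + 2 + 4 − 11)/9 = -0.7778
Σ_{t=1}^{8}(z_t−z̄)(z_{t+1}−z̄) = -142.1605
γ_1 = -142.1605 / 9 = -15.796

-15.796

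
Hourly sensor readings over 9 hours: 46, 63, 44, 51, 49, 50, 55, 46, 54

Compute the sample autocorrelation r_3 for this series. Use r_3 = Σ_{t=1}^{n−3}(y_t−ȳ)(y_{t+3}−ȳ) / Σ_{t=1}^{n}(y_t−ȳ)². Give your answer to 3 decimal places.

Mean ȳ = (46 + 63 + 44 + 51 + 49 + 50 + 55 + 46 + 54)/9 = 50.8889
Σ(y_t−ȳ)(y_{t+3}−ȳ) = (-0.5432) + (-22.8765) + (6.1235) + (0.4568) + (9.2346) + (-2.7654) = -10.3704
Denominator Σ(y_t−ȳ)² = 272.8889
r_3 = -10.3704 / 272.8889 = -0.038

-0.038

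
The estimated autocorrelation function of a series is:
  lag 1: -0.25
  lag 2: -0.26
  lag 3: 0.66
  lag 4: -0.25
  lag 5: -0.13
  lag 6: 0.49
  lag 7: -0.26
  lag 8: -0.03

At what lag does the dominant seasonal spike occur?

The largest autocorrelation is r_3 = 0.66, with a weaker echo at lag 6 (0.49); the remaining lags stay at or below -0.03.
The dominant spike at lag 3 indicates a seasonal period of 3.

3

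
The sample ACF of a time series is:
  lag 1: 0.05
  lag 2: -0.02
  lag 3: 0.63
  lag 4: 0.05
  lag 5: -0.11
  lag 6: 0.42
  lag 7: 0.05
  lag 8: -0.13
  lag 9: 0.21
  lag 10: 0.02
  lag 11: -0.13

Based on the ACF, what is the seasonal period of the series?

The largest autocorrelation is r_3 = 0.63, with weaker echoes at lags 6 (0.42) and 9 (0.21); the remaining lags stay at or below 0.05.
The dominant spike at lag 3 indicates a seasonal period of 3.

3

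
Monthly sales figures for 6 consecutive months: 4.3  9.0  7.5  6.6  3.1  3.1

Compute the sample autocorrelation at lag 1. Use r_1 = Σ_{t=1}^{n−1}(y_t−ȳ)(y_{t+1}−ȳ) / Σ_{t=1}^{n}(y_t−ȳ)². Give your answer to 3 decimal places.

Mean ȳ = (4.3 + 9.0 + 7.5 + 6.6 + 3.1 + 3.1)/6 = 5.6000
Deviations from mean: -1.3000, 3.4000, 1.9000, 1.0000, -2.5000, -2.5000
Numerator Σ_{t=1}^{5}(y_t−ȳ)(y_{t+1}−ȳ) = 7.6900
Denominator Σ(y_t−ȳ)² = 30.3600
r_1 = 7.6900 / 30.3600 = 0.253

0.253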